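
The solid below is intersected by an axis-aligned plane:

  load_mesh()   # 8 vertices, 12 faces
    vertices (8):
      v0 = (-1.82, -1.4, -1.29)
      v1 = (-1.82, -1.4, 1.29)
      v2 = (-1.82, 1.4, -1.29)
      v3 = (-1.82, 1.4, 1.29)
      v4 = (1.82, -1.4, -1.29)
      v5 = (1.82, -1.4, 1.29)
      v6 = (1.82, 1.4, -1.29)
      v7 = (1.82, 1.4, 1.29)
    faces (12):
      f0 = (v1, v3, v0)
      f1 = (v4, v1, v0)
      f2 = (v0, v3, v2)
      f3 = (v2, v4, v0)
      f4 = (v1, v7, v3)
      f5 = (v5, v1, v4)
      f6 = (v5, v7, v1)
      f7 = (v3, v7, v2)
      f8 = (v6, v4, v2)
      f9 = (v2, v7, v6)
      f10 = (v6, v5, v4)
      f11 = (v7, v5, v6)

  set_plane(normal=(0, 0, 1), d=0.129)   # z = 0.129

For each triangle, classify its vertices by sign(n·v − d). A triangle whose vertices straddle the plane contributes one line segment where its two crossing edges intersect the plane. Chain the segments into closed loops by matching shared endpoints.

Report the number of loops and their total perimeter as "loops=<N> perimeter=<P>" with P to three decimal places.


Straddling triangles (8 of 12):
  (v1,v3,v0) [++-] → (-1.82, 0.14, 0.129)–(-1.82, -1.4, 0.129)  len=1.5400
  (v4,v1,v0) [-+-] → (-0.182, -1.4, 0.129)–(-1.82, -1.4, 0.129)  len=1.6380
  (v0,v3,v2) [-+-] → (-1.82, 0.14, 0.129)–(-1.82, 1.4, 0.129)  len=1.2600
  (v5,v1,v4) [++-] → (-0.182, -1.4, 0.129)–(1.82, -1.4, 0.129)  len=2.0020
  (v3,v7,v2) [++-] → (0.182, 1.4, 0.129)–(-1.82, 1.4, 0.129)  len=2.0020
  (v2,v7,v6) [-+-] → (0.182, 1.4, 0.129)–(1.82, 1.4, 0.129)  len=1.6380
  (v6,v5,v4) [-+-] → (1.82, -0.14, 0.129)–(1.82, -1.4, 0.129)  len=1.2600
  (v7,v5,v6) [++-] → (1.82, -0.14, 0.129)–(1.82, 1.4, 0.129)  len=1.5400

Chained into 1 loop(s):
  loop 1: 8 segments, perimeter = 12.8800
Total perimeter = 12.880

loops=1 perimeter=12.880


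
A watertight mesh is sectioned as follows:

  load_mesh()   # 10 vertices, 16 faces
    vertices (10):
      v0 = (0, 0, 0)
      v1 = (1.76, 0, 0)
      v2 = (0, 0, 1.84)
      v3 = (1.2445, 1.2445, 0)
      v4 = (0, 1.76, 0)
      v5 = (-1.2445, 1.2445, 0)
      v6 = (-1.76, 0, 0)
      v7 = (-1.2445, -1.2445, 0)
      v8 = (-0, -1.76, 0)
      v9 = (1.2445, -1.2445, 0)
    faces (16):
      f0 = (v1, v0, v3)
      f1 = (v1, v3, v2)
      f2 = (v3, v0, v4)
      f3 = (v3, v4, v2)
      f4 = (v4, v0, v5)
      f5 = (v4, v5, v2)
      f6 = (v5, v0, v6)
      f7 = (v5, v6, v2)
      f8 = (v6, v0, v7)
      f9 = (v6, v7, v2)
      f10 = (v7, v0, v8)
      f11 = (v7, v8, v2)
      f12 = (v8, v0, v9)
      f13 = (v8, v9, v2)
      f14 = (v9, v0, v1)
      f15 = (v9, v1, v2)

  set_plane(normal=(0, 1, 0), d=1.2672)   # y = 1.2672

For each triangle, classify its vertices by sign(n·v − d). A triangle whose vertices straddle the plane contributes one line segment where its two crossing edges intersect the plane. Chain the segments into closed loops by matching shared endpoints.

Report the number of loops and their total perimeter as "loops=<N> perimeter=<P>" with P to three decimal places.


Straddling triangles (4 of 16):
  (v3,v0,v4) [--+] → (0, 1.2672, 0)–(1.1897, 1.2672, 0)  len=1.1897
  (v3,v4,v2) [-+-] → (1.1897, 1.2672, 0)–(0, 1.2672, 0.5152)  len=1.2965
  (v4,v0,v5) [+--] → (0, 1.2672, 0)–(-1.1897, 1.2672, 0)  len=1.1897
  (v4,v5,v2) [+--] → (-1.1897, 1.2672, 0)–(0, 1.2672, 0.5152)  len=1.2965

Chained into 1 loop(s):
  loop 1: 4 segments, perimeter = 4.9723
Total perimeter = 4.972

loops=1 perimeter=4.972


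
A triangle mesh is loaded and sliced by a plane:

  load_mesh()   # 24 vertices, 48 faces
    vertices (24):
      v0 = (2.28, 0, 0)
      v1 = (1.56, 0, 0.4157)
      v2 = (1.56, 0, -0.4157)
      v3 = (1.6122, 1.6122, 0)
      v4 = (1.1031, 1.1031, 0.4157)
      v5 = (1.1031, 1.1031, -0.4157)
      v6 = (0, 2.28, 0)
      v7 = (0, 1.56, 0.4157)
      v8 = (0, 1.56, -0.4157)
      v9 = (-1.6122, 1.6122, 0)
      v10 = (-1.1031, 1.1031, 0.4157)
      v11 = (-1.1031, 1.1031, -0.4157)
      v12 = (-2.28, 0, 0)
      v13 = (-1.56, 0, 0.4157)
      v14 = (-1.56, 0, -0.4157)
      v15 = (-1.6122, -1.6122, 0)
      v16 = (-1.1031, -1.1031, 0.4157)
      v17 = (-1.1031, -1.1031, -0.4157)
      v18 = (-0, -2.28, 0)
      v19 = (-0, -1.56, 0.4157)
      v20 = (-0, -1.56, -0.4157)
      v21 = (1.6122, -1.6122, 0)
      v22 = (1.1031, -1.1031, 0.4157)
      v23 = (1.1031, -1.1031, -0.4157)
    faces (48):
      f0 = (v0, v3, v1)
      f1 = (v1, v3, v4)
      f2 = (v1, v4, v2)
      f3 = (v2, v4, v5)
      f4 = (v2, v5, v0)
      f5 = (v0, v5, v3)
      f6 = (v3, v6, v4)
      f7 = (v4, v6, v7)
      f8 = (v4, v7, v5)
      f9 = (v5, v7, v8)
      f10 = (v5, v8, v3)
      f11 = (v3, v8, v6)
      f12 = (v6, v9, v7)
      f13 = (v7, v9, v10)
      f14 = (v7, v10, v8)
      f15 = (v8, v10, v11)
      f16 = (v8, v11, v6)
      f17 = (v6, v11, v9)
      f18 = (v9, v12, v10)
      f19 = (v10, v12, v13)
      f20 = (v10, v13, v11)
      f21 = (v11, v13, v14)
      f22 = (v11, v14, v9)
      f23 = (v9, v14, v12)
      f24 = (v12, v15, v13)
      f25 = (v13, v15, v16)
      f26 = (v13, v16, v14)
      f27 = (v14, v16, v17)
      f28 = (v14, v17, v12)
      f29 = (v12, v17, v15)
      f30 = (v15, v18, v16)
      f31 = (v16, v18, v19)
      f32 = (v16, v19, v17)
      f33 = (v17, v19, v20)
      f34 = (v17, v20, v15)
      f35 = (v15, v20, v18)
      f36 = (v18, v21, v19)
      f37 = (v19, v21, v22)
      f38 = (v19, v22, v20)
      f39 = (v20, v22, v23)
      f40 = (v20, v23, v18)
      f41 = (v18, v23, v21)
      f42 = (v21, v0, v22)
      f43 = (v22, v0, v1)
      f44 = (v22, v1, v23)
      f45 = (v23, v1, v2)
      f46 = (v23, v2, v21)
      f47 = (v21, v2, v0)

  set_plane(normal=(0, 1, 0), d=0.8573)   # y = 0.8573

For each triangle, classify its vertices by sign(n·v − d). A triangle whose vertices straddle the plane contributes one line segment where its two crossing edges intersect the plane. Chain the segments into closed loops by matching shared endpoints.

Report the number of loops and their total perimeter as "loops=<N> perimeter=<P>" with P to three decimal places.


loops=2 perimeter=4.988

Straddling triangles (12 of 48):
  (v0,v3,v1) [-+-] → (1.92489, 0.8573, 0)–(1.58776, 0.8573, 0.194648)  len=0.3893
  (v1,v3,v4) [-++] → (1.58776, 0.8573, 0.194648)–(1.20491, 0.8573, 0.4157)  len=0.4421
  (v1,v4,v2) [-+-] → (1.20491, 0.8573, 0.4157)–(1.20491, 0.8573, 0.230442)  len=0.1853
  (v2,v4,v5) [-++] → (1.20491, 0.8573, 0.230442)–(1.20491, 0.8573, -0.4157)  len=0.6461
  (v2,v5,v0) [-+-] → (1.20491, 0.8573, -0.4157)–(1.36534, 0.8573, -0.323071)  len=0.1853
  (v0,v5,v3) [-++] → (1.36534, 0.8573, -0.323071)–(1.92489, 0.8573, 0)  len=0.6461
  (v9,v12,v10) [+-+] → (-1.92489, 0.8573, 0)–(-1.36534, 0.8573, 0.323071)  len=0.6461
  (v10,v12,v13) [+--] → (-1.36534, 0.8573, 0.323071)–(-1.20491, 0.8573, 0.4157)  len=0.1853
  (v10,v13,v11) [+-+] → (-1.20491, 0.8573, 0.4157)–(-1.20491, 0.8573, -0.230442)  len=0.6461
  (v11,v13,v14) [+--] → (-1.20491, 0.8573, -0.230442)–(-1.20491, 0.8573, -0.4157)  len=0.1853
  (v11,v14,v9) [+-+] → (-1.20491, 0.8573, -0.4157)–(-1.58776, 0.8573, -0.194648)  len=0.4421
  (v9,v14,v12) [+--] → (-1.58776, 0.8573, -0.194648)–(-1.92489, 0.8573, 0)  len=0.3893

Chained into 2 loop(s):
  loop 1: 6 segments, perimeter = 2.4941
  loop 2: 6 segments, perimeter = 2.4941
Total perimeter = 4.988


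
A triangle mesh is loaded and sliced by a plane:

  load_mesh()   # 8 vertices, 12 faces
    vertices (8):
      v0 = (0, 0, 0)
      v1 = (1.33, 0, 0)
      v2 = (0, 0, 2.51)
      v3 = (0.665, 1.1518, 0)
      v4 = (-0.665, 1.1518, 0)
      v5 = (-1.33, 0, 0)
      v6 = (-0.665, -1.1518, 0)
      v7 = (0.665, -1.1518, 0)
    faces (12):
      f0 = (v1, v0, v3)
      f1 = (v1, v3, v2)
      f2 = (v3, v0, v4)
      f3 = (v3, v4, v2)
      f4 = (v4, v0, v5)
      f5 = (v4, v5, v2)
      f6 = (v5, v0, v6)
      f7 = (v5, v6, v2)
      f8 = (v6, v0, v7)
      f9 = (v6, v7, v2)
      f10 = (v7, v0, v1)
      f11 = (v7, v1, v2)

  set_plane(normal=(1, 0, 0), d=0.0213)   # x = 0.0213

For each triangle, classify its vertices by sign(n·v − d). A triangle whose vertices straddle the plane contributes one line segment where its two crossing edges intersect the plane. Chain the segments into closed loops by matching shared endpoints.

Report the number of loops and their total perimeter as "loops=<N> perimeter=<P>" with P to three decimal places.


Straddling triangles (8 of 12):
  (v1,v0,v3) [+-+] → (0.0213, 0, 0)–(0.0213, 0.0368922, 0)  len=0.0369
  (v1,v3,v2) [++-] → (0.0213, 0.0368922, 2.4296)–(0.0213, 0, 2.4698)  len=0.0546
  (v3,v0,v4) [+--] → (0.0213, 0.0368922, 0)–(0.0213, 1.1518, 0)  len=1.1149
  (v3,v4,v2) [+--] → (0.0213, 1.1518, 0)–(0.0213, 0.0368922, 2.4296)  len=2.6732
  (v6,v0,v7) [--+] → (0.0213, -0.0368922, 0)–(0.0213, -1.1518, 0)  len=1.1149
  (v6,v7,v2) [-+-] → (0.0213, -1.1518, 0)–(0.0213, -0.0368922, 2.4296)  len=2.6732
  (v7,v0,v1) [+-+] → (0.0213, -0.0368922, 0)–(0.0213, 0, 0)  len=0.0369
  (v7,v1,v2) [++-] → (0.0213, 0, 2.4698)–(0.0213, -0.0368922, 2.4296)  len=0.0546

Chained into 1 loop(s):
  loop 1: 8 segments, perimeter = 7.7591
Total perimeter = 7.759

loops=1 perimeter=7.759


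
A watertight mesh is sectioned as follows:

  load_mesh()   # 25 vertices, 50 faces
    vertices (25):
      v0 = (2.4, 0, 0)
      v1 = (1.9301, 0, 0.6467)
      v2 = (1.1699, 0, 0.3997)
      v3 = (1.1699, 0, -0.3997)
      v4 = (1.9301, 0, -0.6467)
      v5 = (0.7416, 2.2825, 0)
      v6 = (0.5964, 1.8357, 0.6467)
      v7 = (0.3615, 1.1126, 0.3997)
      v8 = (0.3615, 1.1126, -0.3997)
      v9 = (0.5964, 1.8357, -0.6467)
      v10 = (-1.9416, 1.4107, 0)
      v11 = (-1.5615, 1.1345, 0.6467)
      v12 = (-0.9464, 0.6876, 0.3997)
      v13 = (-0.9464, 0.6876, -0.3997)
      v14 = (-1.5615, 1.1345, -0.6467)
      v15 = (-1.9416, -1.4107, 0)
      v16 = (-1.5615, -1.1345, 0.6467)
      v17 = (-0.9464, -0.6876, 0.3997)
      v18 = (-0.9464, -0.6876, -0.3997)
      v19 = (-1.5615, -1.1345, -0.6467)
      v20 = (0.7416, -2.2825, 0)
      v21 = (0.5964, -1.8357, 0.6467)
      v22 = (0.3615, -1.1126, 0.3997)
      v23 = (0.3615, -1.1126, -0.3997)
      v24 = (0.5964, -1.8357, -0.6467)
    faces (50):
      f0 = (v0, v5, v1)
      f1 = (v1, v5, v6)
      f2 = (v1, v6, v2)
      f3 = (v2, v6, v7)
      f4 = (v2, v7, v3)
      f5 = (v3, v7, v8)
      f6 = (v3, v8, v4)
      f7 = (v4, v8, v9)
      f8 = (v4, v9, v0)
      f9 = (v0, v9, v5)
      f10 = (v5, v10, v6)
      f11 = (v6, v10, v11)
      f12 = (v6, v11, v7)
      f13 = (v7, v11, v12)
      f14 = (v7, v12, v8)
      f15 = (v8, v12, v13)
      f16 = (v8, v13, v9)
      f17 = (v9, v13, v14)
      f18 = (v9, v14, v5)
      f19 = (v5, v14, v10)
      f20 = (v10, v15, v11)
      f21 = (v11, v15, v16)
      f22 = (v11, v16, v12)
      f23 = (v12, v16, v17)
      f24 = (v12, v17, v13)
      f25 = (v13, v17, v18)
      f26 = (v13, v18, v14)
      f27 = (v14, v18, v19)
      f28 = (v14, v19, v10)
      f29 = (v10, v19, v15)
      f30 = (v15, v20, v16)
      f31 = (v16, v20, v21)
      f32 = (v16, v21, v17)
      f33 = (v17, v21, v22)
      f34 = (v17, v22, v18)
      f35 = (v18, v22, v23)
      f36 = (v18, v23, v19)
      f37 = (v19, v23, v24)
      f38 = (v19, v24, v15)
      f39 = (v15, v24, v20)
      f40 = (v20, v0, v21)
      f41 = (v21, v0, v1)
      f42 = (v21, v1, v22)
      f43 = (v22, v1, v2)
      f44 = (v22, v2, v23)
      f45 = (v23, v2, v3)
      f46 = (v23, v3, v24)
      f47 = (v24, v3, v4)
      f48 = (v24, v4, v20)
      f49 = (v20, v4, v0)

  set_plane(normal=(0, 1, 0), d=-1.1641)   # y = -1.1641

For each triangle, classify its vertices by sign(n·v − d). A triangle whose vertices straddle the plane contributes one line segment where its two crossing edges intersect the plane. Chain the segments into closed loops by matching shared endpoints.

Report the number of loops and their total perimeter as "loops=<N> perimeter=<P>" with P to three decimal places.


Straddling triangles (16 of 50):
  (v10,v15,v11) [+-+] → (-1.9416, -1.1641, 0)–(-1.90477, -1.1641, 0.0626576)  len=0.0727
  (v11,v15,v16) [+-+] → (-1.90477, -1.1641, 0.0626576)–(-1.60223, -1.1641, 0.577394)  len=0.5971
  (v10,v19,v15) [++-] → (-1.60223, -1.1641, -0.577394)–(-1.9416, -1.1641, 0)  len=0.6697
  (v15,v20,v16) [--+] → (-1.50212, -1.1641, 0.630026)–(-1.60223, -1.1641, 0.577394)  len=0.1131
  (v16,v20,v21) [+--] → (-1.50212, -1.1641, 0.630026)–(-1.47041, -1.1641, 0.6467)  len=0.0358
  (v16,v21,v17) [+-+] → (-1.47041, -1.1641, 0.6467)–(-0.306086, -1.1641, 0.502213)  len=1.1733
  (v17,v21,v22) [+-+] → (-0.306086, -1.1641, 0.502213)–(0.37823, -1.1641, 0.417292)  len=0.6896
  (v19,v23,v24) [++-] → (0.37823, -1.1641, -0.417292)–(-1.47041, -1.1641, -0.6467)  len=1.8628
  (v19,v24,v15) [+--] → (-1.47041, -1.1641, -0.6467)–(-1.60223, -1.1641, -0.577394)  len=0.1489
  (v20,v0,v21) [-+-] → (1.5542, -1.1641, 0)–(1.25626, -1.1641, 0.410102)  len=0.5069
  (v21,v0,v1) [-++] → (1.25626, -1.1641, 0.410102)–(1.08434, -1.1641, 0.6467)  len=0.2925
  (v21,v1,v22) [-++] → (1.08434, -1.1641, 0.6467)–(0.37823, -1.1641, 0.417292)  len=0.7424
  (v23,v3,v24) [++-] → (0.806218, -1.1641, -0.556334)–(0.37823, -1.1641, -0.417292)  len=0.4500
  (v24,v3,v4) [-++] → (0.806218, -1.1641, -0.556334)–(1.08434, -1.1641, -0.6467)  len=0.2924
  (v24,v4,v20) [-+-] → (1.08434, -1.1641, -0.6467)–(1.32395, -1.1641, -0.316876)  len=0.4077
  (v20,v4,v0) [-++] → (1.32395, -1.1641, -0.316876)–(1.5542, -1.1641, 0)  len=0.3917

Chained into 1 loop(s):
  loop 1: 16 segments, perimeter = 8.4466
Total perimeter = 8.447

loops=1 perimeter=8.447


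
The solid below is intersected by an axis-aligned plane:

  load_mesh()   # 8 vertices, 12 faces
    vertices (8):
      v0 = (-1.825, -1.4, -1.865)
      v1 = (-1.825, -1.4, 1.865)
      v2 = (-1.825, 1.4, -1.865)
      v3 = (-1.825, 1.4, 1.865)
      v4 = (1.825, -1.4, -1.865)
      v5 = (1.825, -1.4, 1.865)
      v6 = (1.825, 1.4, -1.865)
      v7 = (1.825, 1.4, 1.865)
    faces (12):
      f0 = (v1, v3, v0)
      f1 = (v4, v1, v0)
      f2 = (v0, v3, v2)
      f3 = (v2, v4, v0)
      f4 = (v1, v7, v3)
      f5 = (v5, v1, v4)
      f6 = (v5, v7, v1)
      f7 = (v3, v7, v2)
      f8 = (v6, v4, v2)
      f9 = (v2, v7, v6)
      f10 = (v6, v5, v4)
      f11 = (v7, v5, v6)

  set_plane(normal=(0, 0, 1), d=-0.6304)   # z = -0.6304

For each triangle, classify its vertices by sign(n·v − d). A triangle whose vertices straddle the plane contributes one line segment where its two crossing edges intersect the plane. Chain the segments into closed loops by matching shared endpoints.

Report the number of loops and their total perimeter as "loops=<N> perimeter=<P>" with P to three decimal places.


Straddling triangles (8 of 12):
  (v1,v3,v0) [++-] → (-1.825, -0.473223, -0.6304)–(-1.825, -1.4, -0.6304)  len=0.9268
  (v4,v1,v0) [-+-] → (0.616879, -1.4, -0.6304)–(-1.825, -1.4, -0.6304)  len=2.4419
  (v0,v3,v2) [-+-] → (-1.825, -0.473223, -0.6304)–(-1.825, 1.4, -0.6304)  len=1.8732
  (v5,v1,v4) [++-] → (0.616879, -1.4, -0.6304)–(1.825, -1.4, -0.6304)  len=1.2081
  (v3,v7,v2) [++-] → (-0.616879, 1.4, -0.6304)–(-1.825, 1.4, -0.6304)  len=1.2081
  (v2,v7,v6) [-+-] → (-0.616879, 1.4, -0.6304)–(1.825, 1.4, -0.6304)  len=2.4419
  (v6,v5,v4) [-+-] → (1.825, 0.473223, -0.6304)–(1.825, -1.4, -0.6304)  len=1.8732
  (v7,v5,v6) [++-] → (1.825, 0.473223, -0.6304)–(1.825, 1.4, -0.6304)  len=0.9268

Chained into 1 loop(s):
  loop 1: 8 segments, perimeter = 12.9000
Total perimeter = 12.900

loops=1 perimeter=12.900


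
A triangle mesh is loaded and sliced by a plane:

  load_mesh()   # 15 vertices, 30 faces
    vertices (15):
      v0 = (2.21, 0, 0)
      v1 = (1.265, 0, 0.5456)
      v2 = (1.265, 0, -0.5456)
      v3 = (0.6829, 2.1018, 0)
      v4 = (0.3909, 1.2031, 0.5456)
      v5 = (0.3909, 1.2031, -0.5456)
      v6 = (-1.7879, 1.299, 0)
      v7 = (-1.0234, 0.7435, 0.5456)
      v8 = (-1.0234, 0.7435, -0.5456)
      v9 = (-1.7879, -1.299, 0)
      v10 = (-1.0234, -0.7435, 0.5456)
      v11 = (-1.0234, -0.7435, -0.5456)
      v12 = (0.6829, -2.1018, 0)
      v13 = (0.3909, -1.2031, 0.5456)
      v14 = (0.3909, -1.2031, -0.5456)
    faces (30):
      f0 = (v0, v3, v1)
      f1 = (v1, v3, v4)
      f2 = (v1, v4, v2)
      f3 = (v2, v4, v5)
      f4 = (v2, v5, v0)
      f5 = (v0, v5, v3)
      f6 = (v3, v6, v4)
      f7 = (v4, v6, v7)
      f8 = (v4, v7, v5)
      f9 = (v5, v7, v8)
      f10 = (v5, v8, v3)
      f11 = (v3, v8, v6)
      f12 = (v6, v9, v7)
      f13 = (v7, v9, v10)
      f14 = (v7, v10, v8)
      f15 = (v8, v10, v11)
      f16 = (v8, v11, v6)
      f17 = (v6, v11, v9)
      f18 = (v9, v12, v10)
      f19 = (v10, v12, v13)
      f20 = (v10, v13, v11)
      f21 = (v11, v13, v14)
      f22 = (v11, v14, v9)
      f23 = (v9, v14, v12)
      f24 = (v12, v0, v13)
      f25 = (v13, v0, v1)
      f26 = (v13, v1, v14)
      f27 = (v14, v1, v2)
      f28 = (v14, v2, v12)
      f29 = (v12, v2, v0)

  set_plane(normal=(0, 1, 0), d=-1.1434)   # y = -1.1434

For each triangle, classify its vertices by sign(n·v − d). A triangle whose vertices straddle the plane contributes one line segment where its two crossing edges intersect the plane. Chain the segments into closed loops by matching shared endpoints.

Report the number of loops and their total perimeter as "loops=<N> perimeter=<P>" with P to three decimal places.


Straddling triangles (14 of 30):
  (v6,v9,v7) [+-+] → (-1.7879, -1.1434, 0)–(-1.72966, -1.1434, 0.0415644)  len=0.0716
  (v7,v9,v10) [+-+] → (-1.72966, -1.1434, 0.0415644)–(-1.57376, -1.1434, 0.152827)  len=0.1915
  (v6,v11,v9) [++-] → (-1.57376, -1.1434, -0.152827)–(-1.7879, -1.1434, 0)  len=0.2631
  (v9,v12,v10) [--+] → (-0.521045, -1.1434, 0.384969)–(-1.57376, -1.1434, 0.152827)  len=1.0780
  (v10,v12,v13) [+--] → (-0.521045, -1.1434, 0.384969)–(0.207189, -1.1434, 0.5456)  len=0.7457
  (v10,v13,v11) [+-+] → (0.207189, -1.1434, 0.5456)–(0.207189, -1.1434, 0.403858)  len=0.1417
  (v11,v13,v14) [+--] → (0.207189, -1.1434, 0.403858)–(0.207189, -1.1434, -0.5456)  len=0.9495
  (v11,v14,v9) [+--] → (0.207189, -1.1434, -0.5456)–(-1.57376, -1.1434, -0.152827)  len=1.8237
  (v12,v0,v13) [-+-] → (1.37924, -1.1434, 0)–(0.481167, -1.1434, 0.518526)  len=1.0370
  (v13,v0,v1) [-++] → (0.481167, -1.1434, 0.518526)–(0.434274, -1.1434, 0.5456)  len=0.0541
  (v13,v1,v14) [-+-] → (0.434274, -1.1434, 0.5456)–(0.434274, -1.1434, -0.491453)  len=1.0371
  (v14,v1,v2) [-++] → (0.434274, -1.1434, -0.491453)–(0.434274, -1.1434, -0.5456)  len=0.0541
  (v14,v2,v12) [-+-] → (0.434274, -1.1434, -0.5456)–(0.948332, -1.1434, -0.248788)  len=0.5936
  (v12,v2,v0) [-++] → (0.948332, -1.1434, -0.248788)–(1.37924, -1.1434, 0)  len=0.4976

Chained into 2 loop(s):
  loop 1: 8 segments, perimeter = 5.2649
  loop 2: 6 segments, perimeter = 3.2735
Total perimeter = 8.538

loops=2 perimeter=8.538


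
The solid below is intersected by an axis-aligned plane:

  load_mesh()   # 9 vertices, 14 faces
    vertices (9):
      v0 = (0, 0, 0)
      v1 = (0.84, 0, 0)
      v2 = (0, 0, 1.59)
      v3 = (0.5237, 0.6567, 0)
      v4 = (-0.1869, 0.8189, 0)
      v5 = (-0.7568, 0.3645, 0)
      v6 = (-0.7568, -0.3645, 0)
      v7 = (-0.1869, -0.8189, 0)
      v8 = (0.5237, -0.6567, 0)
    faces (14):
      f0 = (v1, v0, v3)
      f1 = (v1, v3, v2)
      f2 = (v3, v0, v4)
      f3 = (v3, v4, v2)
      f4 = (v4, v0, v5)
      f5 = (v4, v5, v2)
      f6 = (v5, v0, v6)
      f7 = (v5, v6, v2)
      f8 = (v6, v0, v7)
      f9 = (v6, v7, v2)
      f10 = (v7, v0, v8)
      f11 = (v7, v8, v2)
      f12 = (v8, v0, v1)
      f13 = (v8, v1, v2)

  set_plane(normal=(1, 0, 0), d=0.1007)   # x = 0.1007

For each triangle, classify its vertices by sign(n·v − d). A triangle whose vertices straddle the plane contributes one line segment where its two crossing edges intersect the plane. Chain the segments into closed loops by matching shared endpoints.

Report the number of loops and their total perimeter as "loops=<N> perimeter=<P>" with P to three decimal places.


loops=1 perimeter=4.707

Straddling triangles (8 of 14):
  (v1,v0,v3) [+-+] → (0.1007, 0, 0)–(0.1007, 0.126274, 0)  len=0.1263
  (v1,v3,v2) [++-] → (0.1007, 0.126274, 1.28427)–(0.1007, 0, 1.39939)  len=0.1709
  (v3,v0,v4) [+--] → (0.1007, 0.126274, 0)–(0.1007, 0.753253, 0)  len=0.6270
  (v3,v4,v2) [+--] → (0.1007, 0.753253, 0)–(0.1007, 0.126274, 1.28427)  len=1.4291
  (v7,v0,v8) [--+] → (0.1007, -0.126274, 0)–(0.1007, -0.753253, 0)  len=0.6270
  (v7,v8,v2) [-+-] → (0.1007, -0.753253, 0)–(0.1007, -0.126274, 1.28427)  len=1.4291
  (v8,v0,v1) [+-+] → (0.1007, -0.126274, 0)–(0.1007, 0, 0)  len=0.1263
  (v8,v1,v2) [++-] → (0.1007, 0, 1.39939)–(0.1007, -0.126274, 1.28427)  len=0.1709

Chained into 1 loop(s):
  loop 1: 8 segments, perimeter = 4.7065
Total perimeter = 4.707


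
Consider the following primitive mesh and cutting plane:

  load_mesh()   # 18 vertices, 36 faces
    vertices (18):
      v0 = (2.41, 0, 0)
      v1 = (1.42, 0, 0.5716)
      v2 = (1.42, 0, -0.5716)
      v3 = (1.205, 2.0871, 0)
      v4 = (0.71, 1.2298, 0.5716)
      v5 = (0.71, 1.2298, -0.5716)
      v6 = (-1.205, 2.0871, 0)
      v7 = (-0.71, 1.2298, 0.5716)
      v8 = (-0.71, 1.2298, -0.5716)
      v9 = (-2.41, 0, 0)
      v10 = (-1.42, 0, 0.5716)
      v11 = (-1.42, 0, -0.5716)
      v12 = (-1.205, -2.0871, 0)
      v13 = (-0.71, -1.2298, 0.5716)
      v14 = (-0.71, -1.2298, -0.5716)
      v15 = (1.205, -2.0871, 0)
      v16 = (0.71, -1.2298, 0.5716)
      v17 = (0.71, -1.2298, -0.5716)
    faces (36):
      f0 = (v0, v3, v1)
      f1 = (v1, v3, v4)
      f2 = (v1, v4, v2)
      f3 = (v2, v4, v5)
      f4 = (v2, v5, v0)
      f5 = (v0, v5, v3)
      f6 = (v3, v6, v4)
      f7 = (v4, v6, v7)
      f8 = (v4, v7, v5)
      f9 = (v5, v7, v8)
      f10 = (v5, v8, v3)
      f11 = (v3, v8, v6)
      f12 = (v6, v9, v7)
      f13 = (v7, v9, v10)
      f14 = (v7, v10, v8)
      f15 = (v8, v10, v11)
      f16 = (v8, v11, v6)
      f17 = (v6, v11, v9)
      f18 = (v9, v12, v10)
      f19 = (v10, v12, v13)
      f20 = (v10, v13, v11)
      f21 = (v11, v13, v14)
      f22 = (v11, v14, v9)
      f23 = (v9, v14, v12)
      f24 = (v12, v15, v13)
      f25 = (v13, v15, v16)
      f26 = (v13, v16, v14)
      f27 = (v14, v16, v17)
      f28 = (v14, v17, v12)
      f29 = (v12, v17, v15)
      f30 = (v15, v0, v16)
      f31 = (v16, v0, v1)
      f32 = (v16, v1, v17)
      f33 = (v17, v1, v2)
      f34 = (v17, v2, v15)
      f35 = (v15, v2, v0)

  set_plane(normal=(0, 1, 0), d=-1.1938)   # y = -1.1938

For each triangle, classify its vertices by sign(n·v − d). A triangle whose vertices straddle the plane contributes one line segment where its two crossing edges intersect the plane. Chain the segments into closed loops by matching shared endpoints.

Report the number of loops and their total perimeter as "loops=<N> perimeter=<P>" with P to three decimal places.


loops=2 perimeter=6.859

Straddling triangles (12 of 36):
  (v9,v12,v10) [+-+] → (-1.72075, -1.1938, 0)–(-1.29702, -1.1938, 0.244651)  len=0.4893
  (v10,v12,v13) [+--] → (-1.29702, -1.1938, 0.244651)–(-0.730784, -1.1938, 0.5716)  len=0.6539
  (v10,v13,v11) [+-+] → (-0.730784, -1.1938, 0.5716)–(-0.730784, -1.1938, 0.538135)  len=0.0335
  (v11,v13,v14) [+--] → (-0.730784, -1.1938, 0.538135)–(-0.730784, -1.1938, -0.5716)  len=1.1097
  (v11,v14,v9) [+-+] → (-0.730784, -1.1938, -0.5716)–(-0.759764, -1.1938, -0.554868)  len=0.0335
  (v9,v14,v12) [+--] → (-0.759764, -1.1938, -0.554868)–(-1.72075, -1.1938, 0)  len=1.1097
  (v15,v0,v16) [-+-] → (1.72075, -1.1938, 0)–(0.759764, -1.1938, 0.554868)  len=1.1097
  (v16,v0,v1) [-++] → (0.759764, -1.1938, 0.554868)–(0.730784, -1.1938, 0.5716)  len=0.0335
  (v16,v1,v17) [-+-] → (0.730784, -1.1938, 0.5716)–(0.730784, -1.1938, -0.538135)  len=1.1097
  (v17,v1,v2) [-++] → (0.730784, -1.1938, -0.538135)–(0.730784, -1.1938, -0.5716)  len=0.0335
  (v17,v2,v15) [-+-] → (0.730784, -1.1938, -0.5716)–(1.29702, -1.1938, -0.244651)  len=0.6539
  (v15,v2,v0) [-++] → (1.29702, -1.1938, -0.244651)–(1.72075, -1.1938, 0)  len=0.4893

Chained into 2 loop(s):
  loop 1: 6 segments, perimeter = 3.4295
  loop 2: 6 segments, perimeter = 3.4295
Total perimeter = 6.859


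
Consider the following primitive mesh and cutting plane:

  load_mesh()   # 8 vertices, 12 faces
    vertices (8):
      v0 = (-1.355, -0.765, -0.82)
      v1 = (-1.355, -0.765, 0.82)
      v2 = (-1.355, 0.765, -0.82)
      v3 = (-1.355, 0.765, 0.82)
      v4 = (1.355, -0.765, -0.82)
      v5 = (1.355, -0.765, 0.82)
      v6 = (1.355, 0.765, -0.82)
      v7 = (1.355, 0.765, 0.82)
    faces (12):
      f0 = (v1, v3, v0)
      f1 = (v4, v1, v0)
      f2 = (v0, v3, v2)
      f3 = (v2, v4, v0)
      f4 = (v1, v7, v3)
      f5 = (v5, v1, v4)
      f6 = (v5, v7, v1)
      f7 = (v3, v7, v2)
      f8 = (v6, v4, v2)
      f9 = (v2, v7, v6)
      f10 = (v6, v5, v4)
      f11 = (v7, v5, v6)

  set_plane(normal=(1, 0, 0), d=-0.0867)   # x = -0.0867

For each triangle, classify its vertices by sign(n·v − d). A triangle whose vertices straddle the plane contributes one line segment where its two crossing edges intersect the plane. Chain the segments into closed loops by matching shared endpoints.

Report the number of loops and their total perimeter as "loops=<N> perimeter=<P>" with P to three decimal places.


Straddling triangles (8 of 12):
  (v4,v1,v0) [+--] → (-0.0867, -0.765, 0.0524679)–(-0.0867, -0.765, -0.82)  len=0.8725
  (v2,v4,v0) [-+-] → (-0.0867, 0.0489487, -0.82)–(-0.0867, -0.765, -0.82)  len=0.8139
  (v1,v7,v3) [-+-] → (-0.0867, -0.0489487, 0.82)–(-0.0867, 0.765, 0.82)  len=0.8139
  (v5,v1,v4) [+-+] → (-0.0867, -0.765, 0.82)–(-0.0867, -0.765, 0.0524679)  len=0.7675
  (v5,v7,v1) [++-] → (-0.0867, -0.0489487, 0.82)–(-0.0867, -0.765, 0.82)  len=0.7161
  (v3,v7,v2) [-+-] → (-0.0867, 0.765, 0.82)–(-0.0867, 0.765, -0.0524679)  len=0.8725
  (v6,v4,v2) [++-] → (-0.0867, 0.0489487, -0.82)–(-0.0867, 0.765, -0.82)  len=0.7161
  (v2,v7,v6) [-++] → (-0.0867, 0.765, -0.0524679)–(-0.0867, 0.765, -0.82)  len=0.7675

Chained into 1 loop(s):
  loop 1: 8 segments, perimeter = 6.3400
Total perimeter = 6.340

loops=1 perimeter=6.340


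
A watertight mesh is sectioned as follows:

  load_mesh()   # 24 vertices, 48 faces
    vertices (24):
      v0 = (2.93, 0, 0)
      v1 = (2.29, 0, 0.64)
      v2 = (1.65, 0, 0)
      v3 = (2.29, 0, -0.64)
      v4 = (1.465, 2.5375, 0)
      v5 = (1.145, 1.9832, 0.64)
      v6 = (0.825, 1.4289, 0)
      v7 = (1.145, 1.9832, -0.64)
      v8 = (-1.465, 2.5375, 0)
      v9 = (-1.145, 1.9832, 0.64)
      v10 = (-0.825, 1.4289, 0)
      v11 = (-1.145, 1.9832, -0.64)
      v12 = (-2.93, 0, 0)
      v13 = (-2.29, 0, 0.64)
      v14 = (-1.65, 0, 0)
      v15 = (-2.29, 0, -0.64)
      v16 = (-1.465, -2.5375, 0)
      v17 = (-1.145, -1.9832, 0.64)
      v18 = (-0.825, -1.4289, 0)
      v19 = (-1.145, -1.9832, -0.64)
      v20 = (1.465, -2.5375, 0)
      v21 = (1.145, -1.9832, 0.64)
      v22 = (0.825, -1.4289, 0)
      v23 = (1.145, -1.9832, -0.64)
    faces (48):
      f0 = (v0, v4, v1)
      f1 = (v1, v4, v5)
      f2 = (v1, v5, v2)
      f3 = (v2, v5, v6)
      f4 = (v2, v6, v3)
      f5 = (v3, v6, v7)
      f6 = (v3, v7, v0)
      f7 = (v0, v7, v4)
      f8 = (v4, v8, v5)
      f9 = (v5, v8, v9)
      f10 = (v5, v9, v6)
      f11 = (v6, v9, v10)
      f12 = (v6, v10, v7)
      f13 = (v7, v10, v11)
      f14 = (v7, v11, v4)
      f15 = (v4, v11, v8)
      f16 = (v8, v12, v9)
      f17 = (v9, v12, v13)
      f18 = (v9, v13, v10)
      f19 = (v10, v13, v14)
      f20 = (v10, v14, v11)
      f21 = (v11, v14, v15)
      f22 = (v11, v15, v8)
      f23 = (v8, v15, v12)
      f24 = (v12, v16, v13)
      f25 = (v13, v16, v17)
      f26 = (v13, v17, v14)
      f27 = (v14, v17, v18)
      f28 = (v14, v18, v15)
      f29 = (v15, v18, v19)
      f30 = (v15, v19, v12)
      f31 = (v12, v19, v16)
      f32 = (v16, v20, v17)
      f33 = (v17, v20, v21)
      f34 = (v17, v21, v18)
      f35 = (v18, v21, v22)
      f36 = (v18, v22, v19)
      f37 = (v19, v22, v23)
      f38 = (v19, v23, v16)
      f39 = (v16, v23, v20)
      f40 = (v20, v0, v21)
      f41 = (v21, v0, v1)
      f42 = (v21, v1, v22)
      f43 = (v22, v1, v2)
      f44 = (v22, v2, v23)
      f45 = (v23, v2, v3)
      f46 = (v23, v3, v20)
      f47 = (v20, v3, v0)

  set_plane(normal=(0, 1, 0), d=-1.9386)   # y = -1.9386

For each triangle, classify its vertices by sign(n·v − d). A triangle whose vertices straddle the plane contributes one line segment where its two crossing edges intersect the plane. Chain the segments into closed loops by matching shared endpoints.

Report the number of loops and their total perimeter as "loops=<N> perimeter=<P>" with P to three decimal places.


Straddling triangles (18 of 48):
  (v12,v16,v13) [+-+] → (-1.81077, -1.9386, 0)–(-1.65972, -1.9386, 0.151053)  len=0.2136
  (v13,v16,v17) [+--] → (-1.65972, -1.9386, 0.151053)–(-1.17075, -1.9386, 0.64)  len=0.6915
  (v13,v17,v14) [+-+] → (-1.17075, -1.9386, 0.64)–(-1.15636, -1.9386, 0.625607)  len=0.0204
  (v14,v17,v18) [+-+] → (-1.15636, -1.9386, 0.625607)–(-1.11925, -1.9386, 0.588504)  len=0.0525
  (v15,v18,v19) [++-] → (-1.11925, -1.9386, -0.588504)–(-1.17075, -1.9386, -0.64)  len=0.0728
  (v15,v19,v12) [+-+] → (-1.17075, -1.9386, -0.64)–(-1.18514, -1.9386, -0.625607)  len=0.0204
  (v12,v19,v16) [+--] → (-1.18514, -1.9386, -0.625607)–(-1.81077, -1.9386, 0)  len=0.8848
  (v17,v21,v18) [--+] → (0.98649, -1.9386, 0.588504)–(-1.11925, -1.9386, 0.588504)  len=2.1057
  (v18,v21,v22) [+-+] → (0.98649, -1.9386, 0.588504)–(1.11925, -1.9386, 0.588504)  len=0.1328
  (v18,v22,v19) [++-] → (-0.98649, -1.9386, -0.588504)–(-1.11925, -1.9386, -0.588504)  len=0.1328
  (v19,v22,v23) [-+-] → (-0.98649, -1.9386, -0.588504)–(1.11925, -1.9386, -0.588504)  len=2.1057
  (v20,v0,v21) [-+-] → (1.81077, -1.9386, 0)–(1.18514, -1.9386, 0.625607)  len=0.8848
  (v21,v0,v1) [-++] → (1.18514, -1.9386, 0.625607)–(1.17075, -1.9386, 0.64)  len=0.0204
  (v21,v1,v22) [-++] → (1.17075, -1.9386, 0.64)–(1.11925, -1.9386, 0.588504)  len=0.0728
  (v22,v2,v23) [++-] → (1.15636, -1.9386, -0.625607)–(1.11925, -1.9386, -0.588504)  len=0.0525
  (v23,v2,v3) [-++] → (1.15636, -1.9386, -0.625607)–(1.17075, -1.9386, -0.64)  len=0.0204
  (v23,v3,v20) [-+-] → (1.17075, -1.9386, -0.64)–(1.65972, -1.9386, -0.151053)  len=0.6915
  (v20,v3,v0) [-++] → (1.65972, -1.9386, -0.151053)–(1.81077, -1.9386, 0)  len=0.2136

Chained into 1 loop(s):
  loop 1: 18 segments, perimeter = 8.3888
Total perimeter = 8.389

loops=1 perimeter=8.389


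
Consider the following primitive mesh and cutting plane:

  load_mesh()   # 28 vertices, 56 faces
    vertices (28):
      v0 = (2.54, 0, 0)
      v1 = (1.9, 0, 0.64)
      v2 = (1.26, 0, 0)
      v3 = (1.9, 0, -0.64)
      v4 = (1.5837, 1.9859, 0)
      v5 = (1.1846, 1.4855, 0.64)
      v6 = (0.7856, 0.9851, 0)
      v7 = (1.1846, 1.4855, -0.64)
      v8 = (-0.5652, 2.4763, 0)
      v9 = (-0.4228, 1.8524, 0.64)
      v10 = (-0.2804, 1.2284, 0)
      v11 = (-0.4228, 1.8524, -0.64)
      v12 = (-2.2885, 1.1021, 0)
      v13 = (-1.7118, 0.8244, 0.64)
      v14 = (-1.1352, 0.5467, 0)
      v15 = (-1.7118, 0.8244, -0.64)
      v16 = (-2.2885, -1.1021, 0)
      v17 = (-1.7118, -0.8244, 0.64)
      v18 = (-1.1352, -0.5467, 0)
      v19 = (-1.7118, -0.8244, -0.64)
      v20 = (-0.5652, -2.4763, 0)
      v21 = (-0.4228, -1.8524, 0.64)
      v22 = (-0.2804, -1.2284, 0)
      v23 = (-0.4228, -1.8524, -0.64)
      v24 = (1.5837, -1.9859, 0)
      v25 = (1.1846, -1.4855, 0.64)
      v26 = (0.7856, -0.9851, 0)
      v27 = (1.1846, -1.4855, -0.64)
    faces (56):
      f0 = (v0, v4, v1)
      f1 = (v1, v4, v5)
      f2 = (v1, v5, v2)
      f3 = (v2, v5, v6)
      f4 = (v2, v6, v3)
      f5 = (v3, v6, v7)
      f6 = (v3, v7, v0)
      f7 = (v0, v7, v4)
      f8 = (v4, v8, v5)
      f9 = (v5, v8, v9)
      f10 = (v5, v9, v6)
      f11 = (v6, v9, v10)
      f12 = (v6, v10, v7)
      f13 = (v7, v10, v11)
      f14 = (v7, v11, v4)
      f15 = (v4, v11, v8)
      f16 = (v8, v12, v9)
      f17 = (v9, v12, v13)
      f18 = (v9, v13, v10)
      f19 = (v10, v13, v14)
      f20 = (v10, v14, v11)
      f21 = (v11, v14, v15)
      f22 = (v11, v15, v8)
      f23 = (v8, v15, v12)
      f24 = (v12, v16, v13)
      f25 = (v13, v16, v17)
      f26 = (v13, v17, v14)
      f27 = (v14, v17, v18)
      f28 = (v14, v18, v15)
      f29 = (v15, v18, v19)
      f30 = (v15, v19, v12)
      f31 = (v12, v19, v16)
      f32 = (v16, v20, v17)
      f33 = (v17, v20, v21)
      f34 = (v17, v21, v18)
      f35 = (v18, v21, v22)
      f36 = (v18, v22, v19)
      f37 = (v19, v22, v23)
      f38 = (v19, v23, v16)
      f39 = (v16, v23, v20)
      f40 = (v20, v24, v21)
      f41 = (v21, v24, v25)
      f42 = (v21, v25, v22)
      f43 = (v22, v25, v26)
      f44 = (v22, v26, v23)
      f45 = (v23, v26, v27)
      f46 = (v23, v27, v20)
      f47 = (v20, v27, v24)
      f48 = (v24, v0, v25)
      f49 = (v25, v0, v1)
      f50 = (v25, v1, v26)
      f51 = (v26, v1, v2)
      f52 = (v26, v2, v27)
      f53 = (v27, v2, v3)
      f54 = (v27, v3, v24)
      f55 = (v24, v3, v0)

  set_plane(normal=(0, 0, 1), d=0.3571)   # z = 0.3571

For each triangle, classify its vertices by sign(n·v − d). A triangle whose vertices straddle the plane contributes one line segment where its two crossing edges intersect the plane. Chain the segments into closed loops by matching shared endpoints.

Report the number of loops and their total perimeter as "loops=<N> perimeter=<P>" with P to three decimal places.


Straddling triangles (28 of 56):
  (v0,v4,v1) [--+] → (1.76019, 0.87783, 0.3571)–(2.1829, 0, 0.3571)  len=0.9743
  (v1,v4,v5) [+-+] → (1.76019, 0.87783, 0.3571)–(1.36101, 1.70669, 0.3571)  len=0.9200
  (v1,v5,v2) [++-] → (1.21793, 0.828863, 0.3571)–(1.6171, 0, 0.3571)  len=0.9200
  (v2,v5,v6) [-+-] → (1.21793, 0.828863, 0.3571)–(1.00823, 1.26431, 0.3571)  len=0.4833
  (v4,v8,v5) [--+] → (0.411134, 1.92346, 0.3571)–(1.36101, 1.70669, 0.3571)  len=0.9743
  (v5,v8,v9) [+-+] → (0.411134, 1.92346, 0.3571)–(-0.485745, 2.12818, 0.3571)  len=0.9199
  (v5,v9,v6) [++-] → (0.111351, 1.46903, 0.3571)–(1.00823, 1.26431, 0.3571)  len=0.9199
  (v6,v9,v10) [-+-] → (0.111351, 1.46903, 0.3571)–(-0.359855, 1.57657, 0.3571)  len=0.4833
  (v8,v12,v9) [--+] → (-1.2475, 1.52074, 0.3571)–(-0.485745, 2.12818, 0.3571)  len=0.9743
  (v9,v12,v13) [+-+] → (-1.2475, 1.52074, 0.3571)–(-1.96672, 0.947152, 0.3571)  len=0.9199
  (v9,v13,v10) [++-] → (-1.07908, 1.00298, 0.3571)–(-0.359855, 1.57657, 0.3571)  len=0.9199
  (v10,v13,v14) [-+-] → (-1.07908, 1.00298, 0.3571)–(-1.45692, 0.701648, 0.3571)  len=0.4833
  (v12,v16,v13) [--+] → (-1.96672, -0.0271732, 0.3571)–(-1.96672, 0.947152, 0.3571)  len=0.9743
  (v13,v16,v17) [+-+] → (-1.96672, -0.0271732, 0.3571)–(-1.96672, -0.947152, 0.3571)  len=0.9200
  (v13,v17,v14) [++-] → (-1.45692, -0.218331, 0.3571)–(-1.45692, 0.701648, 0.3571)  len=0.9200
  (v14,v17,v18) [-+-] → (-1.45692, -0.218331, 0.3571)–(-1.45692, -0.701648, 0.3571)  len=0.4833
  (v16,v20,v17) [--+] → (-1.20497, -1.55459, 0.3571)–(-1.96672, -0.947152, 0.3571)  len=0.9743
  (v17,v20,v21) [+-+] → (-1.20497, -1.55459, 0.3571)–(-0.485745, -2.12818, 0.3571)  len=0.9199
  (v17,v21,v18) [++-] → (-0.737703, -1.27524, 0.3571)–(-1.45692, -0.701648, 0.3571)  len=0.9199
  (v18,v21,v22) [-+-] → (-0.737703, -1.27524, 0.3571)–(-0.359855, -1.57657, 0.3571)  len=0.4833
  (v20,v24,v21) [--+] → (0.464136, -1.91141, 0.3571)–(-0.485745, -2.12818, 0.3571)  len=0.9743
  (v21,v24,v25) [+-+] → (0.464136, -1.91141, 0.3571)–(1.36101, -1.70669, 0.3571)  len=0.9199
  (v21,v25,v22) [++-] → (0.537024, -1.37185, 0.3571)–(-0.359855, -1.57657, 0.3571)  len=0.9199
  (v22,v25,v26) [-+-] → (0.537024, -1.37185, 0.3571)–(1.00823, -1.26431, 0.3571)  len=0.4833
  (v24,v0,v25) [--+] → (1.78373, -0.828863, 0.3571)–(1.36101, -1.70669, 0.3571)  len=0.9743
  (v25,v0,v1) [+-+] → (1.78373, -0.828863, 0.3571)–(2.1829, 0, 0.3571)  len=0.9200
  (v25,v1,v26) [++-] → (1.4074, -0.435445, 0.3571)–(1.00823, -1.26431, 0.3571)  len=0.9200
  (v26,v1,v2) [-+-] → (1.4074, -0.435445, 0.3571)–(1.6171, 0, 0.3571)  len=0.4833

Chained into 2 loop(s):
  loop 1: 14 segments, perimeter = 13.2598
  loop 2: 14 segments, perimeter = 9.8229
Total perimeter = 23.083

loops=2 perimeter=23.083


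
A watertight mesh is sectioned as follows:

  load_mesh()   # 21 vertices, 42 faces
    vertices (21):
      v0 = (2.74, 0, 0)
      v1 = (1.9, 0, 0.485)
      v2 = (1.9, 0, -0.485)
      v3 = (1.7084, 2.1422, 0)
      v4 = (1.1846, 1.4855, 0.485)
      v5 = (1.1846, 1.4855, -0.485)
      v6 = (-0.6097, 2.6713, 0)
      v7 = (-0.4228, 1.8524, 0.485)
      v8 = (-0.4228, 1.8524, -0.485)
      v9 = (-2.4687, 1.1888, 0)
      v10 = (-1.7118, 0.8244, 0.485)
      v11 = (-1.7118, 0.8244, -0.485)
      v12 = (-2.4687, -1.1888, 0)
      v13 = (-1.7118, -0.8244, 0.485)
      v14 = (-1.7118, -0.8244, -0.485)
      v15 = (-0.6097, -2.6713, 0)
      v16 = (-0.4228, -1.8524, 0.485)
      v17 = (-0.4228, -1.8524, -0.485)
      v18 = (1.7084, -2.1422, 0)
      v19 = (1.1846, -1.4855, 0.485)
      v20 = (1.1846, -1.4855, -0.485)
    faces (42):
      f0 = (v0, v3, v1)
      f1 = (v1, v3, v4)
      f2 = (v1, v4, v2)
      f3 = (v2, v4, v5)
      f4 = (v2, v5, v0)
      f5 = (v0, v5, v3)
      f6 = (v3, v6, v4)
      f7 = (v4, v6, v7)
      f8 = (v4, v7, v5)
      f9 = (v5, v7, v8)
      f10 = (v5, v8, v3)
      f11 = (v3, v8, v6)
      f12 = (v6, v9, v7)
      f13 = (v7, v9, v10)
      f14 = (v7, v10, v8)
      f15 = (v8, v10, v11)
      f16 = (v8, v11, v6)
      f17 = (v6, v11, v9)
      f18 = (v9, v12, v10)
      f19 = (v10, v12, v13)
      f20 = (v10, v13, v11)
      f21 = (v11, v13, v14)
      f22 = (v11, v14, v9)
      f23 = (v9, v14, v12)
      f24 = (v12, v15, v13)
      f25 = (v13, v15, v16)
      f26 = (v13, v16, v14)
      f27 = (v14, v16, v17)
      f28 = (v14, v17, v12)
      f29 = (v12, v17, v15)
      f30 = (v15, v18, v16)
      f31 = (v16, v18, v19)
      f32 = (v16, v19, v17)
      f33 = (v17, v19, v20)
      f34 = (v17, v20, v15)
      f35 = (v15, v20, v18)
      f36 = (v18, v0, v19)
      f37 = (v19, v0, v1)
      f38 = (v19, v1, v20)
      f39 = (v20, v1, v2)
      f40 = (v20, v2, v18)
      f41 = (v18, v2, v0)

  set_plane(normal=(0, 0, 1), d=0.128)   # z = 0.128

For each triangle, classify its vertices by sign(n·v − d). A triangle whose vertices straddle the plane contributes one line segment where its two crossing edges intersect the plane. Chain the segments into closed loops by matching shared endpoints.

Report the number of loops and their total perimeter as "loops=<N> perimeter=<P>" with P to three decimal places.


Straddling triangles (28 of 42):
  (v0,v3,v1) [--+] → (1.75897, 1.57684, 0.128)–(2.51831, 0, 0.128)  len=1.7501
  (v1,v3,v4) [+-+] → (1.75897, 1.57684, 0.128)–(1.57016, 1.96889, 0.128)  len=0.4351
  (v1,v4,v2) [++-] → (1.4479, 0.938775, 0.128)–(1.9, 0, 0.128)  len=1.0420
  (v2,v4,v5) [-+-] → (1.4479, 0.938775, 0.128)–(1.1846, 1.4855, 0.128)  len=0.6068
  (v3,v6,v4) [--+] → (-0.136153, 2.35835, 0.128)–(1.57016, 1.96889, 0.128)  len=1.7502
  (v4,v6,v7) [+-+] → (-0.136153, 2.35835, 0.128)–(-0.560374, 2.45518, 0.128)  len=0.4351
  (v4,v7,v5) [++-] → (0.168789, 1.71737, 0.128)–(1.1846, 1.4855, 0.128)  len=1.0419
  (v5,v7,v8) [-+-] → (0.168789, 1.71737, 0.128)–(-0.4228, 1.8524, 0.128)  len=0.6068
  (v6,v9,v7) [--+] → (-1.92875, 1.36394, 0.128)–(-0.560374, 2.45518, 0.128)  len=1.7502
  (v7,v9,v10) [+-+] → (-1.92875, 1.36394, 0.128)–(-2.26894, 1.09263, 0.128)  len=0.4351
  (v7,v10,v8) [++-] → (-1.23739, 1.20275, 0.128)–(-0.4228, 1.8524, 0.128)  len=1.0419
  (v8,v10,v11) [-+-] → (-1.23739, 1.20275, 0.128)–(-1.7118, 0.8244, 0.128)  len=0.6068
  (v9,v12,v10) [--+] → (-2.26894, -0.657481, 0.128)–(-2.26894, 1.09263, 0.128)  len=1.7501
  (v10,v12,v13) [+-+] → (-2.26894, -0.657481, 0.128)–(-2.26894, -1.09263, 0.128)  len=0.4351
  (v10,v13,v11) [++-] → (-1.7118, -0.217574, 0.128)–(-1.7118, 0.8244, 0.128)  len=1.0420
  (v11,v13,v14) [-+-] → (-1.7118, -0.217574, 0.128)–(-1.7118, -0.8244, 0.128)  len=0.6068
  (v12,v15,v13) [--+] → (-0.900564, -2.18387, 0.128)–(-2.26894, -1.09263, 0.128)  len=1.7502
  (v13,v15,v16) [+-+] → (-0.900564, -2.18387, 0.128)–(-0.560374, -2.45518, 0.128)  len=0.4351
  (v13,v16,v14) [++-] → (-0.897205, -1.47405, 0.128)–(-1.7118, -0.8244, 0.128)  len=1.0419
  (v14,v16,v17) [-+-] → (-0.897205, -1.47405, 0.128)–(-0.4228, -1.8524, 0.128)  len=0.6068
  (v15,v18,v16) [--+] → (1.14594, -2.06572, 0.128)–(-0.560374, -2.45518, 0.128)  len=1.7502
  (v16,v18,v19) [+-+] → (1.14594, -2.06572, 0.128)–(1.57016, -1.96889, 0.128)  len=0.4351
  (v16,v19,v17) [++-] → (0.593011, -1.62053, 0.128)–(-0.4228, -1.8524, 0.128)  len=1.0419
  (v17,v19,v20) [-+-] → (0.593011, -1.62053, 0.128)–(1.1846, -1.4855, 0.128)  len=0.6068
  (v18,v0,v19) [--+] → (2.3295, -0.392049, 0.128)–(1.57016, -1.96889, 0.128)  len=1.7501
  (v19,v0,v1) [+-+] → (2.3295, -0.392049, 0.128)–(2.51831, 0, 0.128)  len=0.4351
  (v19,v1,v20) [++-] → (1.6367, -0.546725, 0.128)–(1.1846, -1.4855, 0.128)  len=1.0420
  (v20,v1,v2) [-+-] → (1.6367, -0.546725, 0.128)–(1.9, 0, 0.128)  len=0.6068

Chained into 2 loop(s):
  loop 1: 14 segments, perimeter = 15.2972
  loop 2: 14 segments, perimeter = 11.5413
Total perimeter = 26.839

loops=2 perimeter=26.839
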